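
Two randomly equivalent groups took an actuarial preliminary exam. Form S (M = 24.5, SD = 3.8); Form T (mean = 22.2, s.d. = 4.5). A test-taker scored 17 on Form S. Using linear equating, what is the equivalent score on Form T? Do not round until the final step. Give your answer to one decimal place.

Linear equating: y = (SD_Y/SD_X)(x − M_X) + M_Y
y = (4.5/3.8)(17 − 24.5) + 22.2
y = 1.184211 × -7.5 + 22.2 = -8.8816 + 22.2 = 13.3

13.3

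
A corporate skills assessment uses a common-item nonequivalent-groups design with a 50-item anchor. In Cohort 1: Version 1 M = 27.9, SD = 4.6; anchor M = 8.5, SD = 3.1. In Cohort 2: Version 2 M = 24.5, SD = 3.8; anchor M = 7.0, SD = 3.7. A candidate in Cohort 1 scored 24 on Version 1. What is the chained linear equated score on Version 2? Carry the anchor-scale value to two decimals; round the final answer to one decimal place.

23.3

Version 1 → anchor (Cohort 1): v = (3.1/4.6)(24 − 27.9) + 8.5 = 5.87
anchor → Version 2 (Cohort 2): y = (3.8/3.7)(5.87 − 7.0) + 24.5 = 23.3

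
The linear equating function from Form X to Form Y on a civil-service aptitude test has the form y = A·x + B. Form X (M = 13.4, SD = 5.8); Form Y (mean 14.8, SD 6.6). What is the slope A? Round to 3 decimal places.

A = SD_Y / SD_X = 6.6 / 5.8 = 1.138

1.138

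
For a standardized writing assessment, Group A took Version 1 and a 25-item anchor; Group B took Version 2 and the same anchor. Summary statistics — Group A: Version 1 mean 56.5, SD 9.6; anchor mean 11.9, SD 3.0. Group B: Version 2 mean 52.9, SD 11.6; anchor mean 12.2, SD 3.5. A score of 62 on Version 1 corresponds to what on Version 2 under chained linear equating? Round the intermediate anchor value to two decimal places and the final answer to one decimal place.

Version 1 → anchor (Group A): v = (3.0/9.6)(62 − 56.5) + 11.9 = 13.62
anchor → Version 2 (Group B): y = (11.6/3.5)(13.62 − 12.2) + 52.9 = 57.6

57.6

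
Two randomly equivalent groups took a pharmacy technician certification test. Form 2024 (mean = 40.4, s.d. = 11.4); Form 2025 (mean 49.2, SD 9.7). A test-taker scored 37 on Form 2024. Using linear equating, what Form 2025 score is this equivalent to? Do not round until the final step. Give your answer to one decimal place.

46.3

Linear equating: y = (SD_Y/SD_X)(x − M_X) + M_Y
y = (9.7/11.4)(37 − 40.4) + 49.2
y = 0.850877 × -3.4 + 49.2 = -2.8930 + 49.2 = 46.3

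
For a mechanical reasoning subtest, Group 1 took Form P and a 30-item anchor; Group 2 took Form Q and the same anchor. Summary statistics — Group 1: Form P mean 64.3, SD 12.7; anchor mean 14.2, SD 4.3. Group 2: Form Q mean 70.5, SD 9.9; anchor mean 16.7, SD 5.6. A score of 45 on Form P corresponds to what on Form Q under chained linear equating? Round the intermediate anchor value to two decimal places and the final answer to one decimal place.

54.5

Form P → anchor (Group 1): v = (4.3/12.7)(45 − 64.3) + 14.2 = 7.67
anchor → Form Q (Group 2): y = (9.9/5.6)(7.67 − 16.7) + 70.5 = 54.5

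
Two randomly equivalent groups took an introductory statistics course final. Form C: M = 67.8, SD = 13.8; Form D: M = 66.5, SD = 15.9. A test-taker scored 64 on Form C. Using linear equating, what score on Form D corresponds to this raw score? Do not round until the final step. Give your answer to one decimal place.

62.1

Linear equating: y = (SD_Y/SD_X)(x − M_X) + M_Y
y = (15.9/13.8)(64 − 67.8) + 66.5
y = 1.152174 × -3.8 + 66.5 = -4.3783 + 66.5 = 62.1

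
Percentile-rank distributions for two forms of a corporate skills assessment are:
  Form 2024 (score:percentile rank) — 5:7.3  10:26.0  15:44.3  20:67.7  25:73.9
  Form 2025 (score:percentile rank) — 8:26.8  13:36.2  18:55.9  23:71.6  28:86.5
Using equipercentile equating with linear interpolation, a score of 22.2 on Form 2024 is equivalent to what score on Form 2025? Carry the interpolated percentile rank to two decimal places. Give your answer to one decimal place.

PR of 22.2 on Form 2024: 67.7 + (22.2 − 20)/(25 − 20) × (73.9 − 67.7) = 70.43
On Form 2025, PR 70.43 falls between score 18 (PR 55.9) and 23 (PR 71.6).
Interpolate: 18 + (70.43 − 55.9)/(71.6 − 55.9) × (23 − 18) = 22.6

22.6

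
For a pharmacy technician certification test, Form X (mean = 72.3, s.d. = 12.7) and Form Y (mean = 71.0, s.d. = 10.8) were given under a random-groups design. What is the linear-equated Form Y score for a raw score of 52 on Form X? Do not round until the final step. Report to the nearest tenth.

53.7

Linear equating: y = (SD_Y/SD_X)(x − M_X) + M_Y
y = (10.8/12.7)(52 − 72.3) + 71.0
y = 0.850394 × -20.3 + 71.0 = -17.2630 + 71.0 = 53.7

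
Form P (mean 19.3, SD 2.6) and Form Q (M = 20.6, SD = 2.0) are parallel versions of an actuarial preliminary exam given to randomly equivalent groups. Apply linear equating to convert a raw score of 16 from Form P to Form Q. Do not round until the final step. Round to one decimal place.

18.1

Linear equating: y = (SD_Y/SD_X)(x − M_X) + M_Y
y = (2.0/2.6)(16 − 19.3) + 20.6
y = 0.769231 × -3.3 + 20.6 = -2.5385 + 20.6 = 18.1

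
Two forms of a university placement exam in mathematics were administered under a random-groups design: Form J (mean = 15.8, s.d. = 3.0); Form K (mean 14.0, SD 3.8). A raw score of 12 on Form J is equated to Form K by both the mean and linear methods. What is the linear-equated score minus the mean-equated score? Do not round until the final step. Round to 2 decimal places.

Mean-equated: 12 + (14.0 − 15.8) = 10.20
Linear-equated: (3.8/3.0)(12 − 15.8) + 14.0 = 9.187
Difference = 9.187 − 10.20 = -1.01

-1.01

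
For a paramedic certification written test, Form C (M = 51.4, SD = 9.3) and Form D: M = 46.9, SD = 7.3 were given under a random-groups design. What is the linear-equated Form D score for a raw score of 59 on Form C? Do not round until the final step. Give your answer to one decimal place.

52.9

Linear equating: y = (SD_Y/SD_X)(x − M_X) + M_Y
y = (7.3/9.3)(59 − 51.4) + 46.9
y = 0.784946 × 7.6 + 46.9 = 5.9656 + 46.9 = 52.9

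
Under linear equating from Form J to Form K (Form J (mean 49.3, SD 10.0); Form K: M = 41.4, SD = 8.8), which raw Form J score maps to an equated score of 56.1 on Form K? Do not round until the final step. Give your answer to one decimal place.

66.0

Invert y = (SD_Y/SD_X)(x − M_X) + M_Y:
x = (SD_X/SD_Y)(y − M_Y) + M_X = (10.0/8.8)(56.1 − 41.4) + 49.3
x = 1.136364 × 14.700 + 49.3 = 66.0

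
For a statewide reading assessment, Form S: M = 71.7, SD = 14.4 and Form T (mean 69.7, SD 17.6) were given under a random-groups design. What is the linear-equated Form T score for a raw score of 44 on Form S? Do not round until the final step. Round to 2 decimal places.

Linear equating: y = (SD_Y/SD_X)(x − M_X) + M_Y
y = (17.6/14.4)(44 − 71.7) + 69.7
y = 1.222222 × -27.7 + 69.7 = -33.8556 + 69.7 = 35.84

35.84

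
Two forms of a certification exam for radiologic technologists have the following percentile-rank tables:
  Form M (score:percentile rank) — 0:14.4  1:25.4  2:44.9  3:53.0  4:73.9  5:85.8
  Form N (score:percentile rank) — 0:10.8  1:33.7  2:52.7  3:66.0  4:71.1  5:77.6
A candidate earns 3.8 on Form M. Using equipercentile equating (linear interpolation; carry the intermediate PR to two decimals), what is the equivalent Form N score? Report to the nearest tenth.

3.7

PR of 3.8 on Form M: 53.0 + (3.8 − 3)/(4 − 3) × (73.9 − 53.0) = 69.72
On Form N, PR 69.72 falls between score 3 (PR 66.0) and 4 (PR 71.1).
Interpolate: 3 + (69.72 − 66.0)/(71.1 − 66.0) × (4 − 3) = 3.7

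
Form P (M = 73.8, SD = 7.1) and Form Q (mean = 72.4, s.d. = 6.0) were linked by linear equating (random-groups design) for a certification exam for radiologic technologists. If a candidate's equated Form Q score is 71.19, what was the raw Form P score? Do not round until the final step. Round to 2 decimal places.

72.37

Invert y = (SD_Y/SD_X)(x − M_X) + M_Y:
x = (SD_X/SD_Y)(y − M_Y) + M_X = (7.1/6.0)(71.19 − 72.4) + 73.8
x = 1.183333 × -1.210 + 73.8 = 72.37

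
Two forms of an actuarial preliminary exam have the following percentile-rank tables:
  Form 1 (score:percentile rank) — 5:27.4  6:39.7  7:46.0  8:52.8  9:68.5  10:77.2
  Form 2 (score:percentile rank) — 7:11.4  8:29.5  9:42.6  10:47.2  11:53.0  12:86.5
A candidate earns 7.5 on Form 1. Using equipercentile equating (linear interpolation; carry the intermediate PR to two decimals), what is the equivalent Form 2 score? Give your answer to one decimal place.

PR of 7.5 on Form 1: 46.0 + (7.5 − 7)/(8 − 7) × (52.8 − 46.0) = 49.40
On Form 2, PR 49.40 falls between score 10 (PR 47.2) and 11 (PR 53.0).
Interpolate: 10 + (49.40 − 47.2)/(53.0 − 47.2) × (11 − 10) = 10.4

10.4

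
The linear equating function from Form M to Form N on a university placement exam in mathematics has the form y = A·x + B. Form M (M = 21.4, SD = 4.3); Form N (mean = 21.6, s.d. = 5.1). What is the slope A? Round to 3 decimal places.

A = SD_Y / SD_X = 5.1 / 4.3 = 1.186

1.186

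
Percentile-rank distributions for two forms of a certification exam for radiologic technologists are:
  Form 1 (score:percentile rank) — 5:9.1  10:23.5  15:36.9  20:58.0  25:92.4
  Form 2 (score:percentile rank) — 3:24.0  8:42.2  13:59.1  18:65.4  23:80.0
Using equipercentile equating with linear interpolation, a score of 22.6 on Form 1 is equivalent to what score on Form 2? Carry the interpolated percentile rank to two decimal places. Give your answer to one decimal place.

PR of 22.6 on Form 1: 58.0 + (22.6 − 20)/(25 − 20) × (92.4 − 58.0) = 75.89
On Form 2, PR 75.89 falls between score 18 (PR 65.4) and 23 (PR 80.0).
Interpolate: 18 + (75.89 − 65.4)/(80.0 − 65.4) × (23 − 18) = 21.6

21.6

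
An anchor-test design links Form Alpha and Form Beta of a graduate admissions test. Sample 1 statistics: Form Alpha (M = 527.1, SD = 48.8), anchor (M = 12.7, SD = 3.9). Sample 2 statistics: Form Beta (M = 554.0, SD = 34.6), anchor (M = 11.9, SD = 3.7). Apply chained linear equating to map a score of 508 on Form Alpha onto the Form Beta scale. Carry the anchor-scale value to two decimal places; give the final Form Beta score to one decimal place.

547.2

Form Alpha → anchor (Sample 1): v = (3.9/48.8)(508 − 527.1) + 12.7 = 11.17
anchor → Form Beta (Sample 2): y = (34.6/3.7)(11.17 − 11.9) + 554.0 = 547.2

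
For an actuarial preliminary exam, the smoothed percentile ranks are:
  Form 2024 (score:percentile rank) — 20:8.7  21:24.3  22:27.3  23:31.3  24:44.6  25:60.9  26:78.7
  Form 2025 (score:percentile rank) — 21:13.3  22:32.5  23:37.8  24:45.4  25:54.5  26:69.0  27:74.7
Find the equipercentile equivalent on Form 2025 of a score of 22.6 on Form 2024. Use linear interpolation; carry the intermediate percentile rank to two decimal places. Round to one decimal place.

21.9

PR of 22.6 on Form 2024: 27.3 + (22.6 − 22)/(23 − 22) × (31.3 − 27.3) = 29.70
On Form 2025, PR 29.70 falls between score 21 (PR 13.3) and 22 (PR 32.5).
Interpolate: 21 + (29.70 − 13.3)/(32.5 − 13.3) × (22 − 21) = 21.9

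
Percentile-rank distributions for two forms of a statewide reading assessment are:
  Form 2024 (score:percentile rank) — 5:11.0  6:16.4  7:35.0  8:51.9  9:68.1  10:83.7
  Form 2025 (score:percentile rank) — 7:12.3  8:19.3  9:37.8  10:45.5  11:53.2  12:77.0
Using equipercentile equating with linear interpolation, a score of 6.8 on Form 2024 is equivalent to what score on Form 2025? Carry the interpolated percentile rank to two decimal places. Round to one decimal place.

PR of 6.8 on Form 2024: 16.4 + (6.8 − 6)/(7 − 6) × (35.0 − 16.4) = 31.28
On Form 2025, PR 31.28 falls between score 8 (PR 19.3) and 9 (PR 37.8).
Interpolate: 8 + (31.28 − 19.3)/(37.8 − 19.3) × (9 − 8) = 8.6

8.6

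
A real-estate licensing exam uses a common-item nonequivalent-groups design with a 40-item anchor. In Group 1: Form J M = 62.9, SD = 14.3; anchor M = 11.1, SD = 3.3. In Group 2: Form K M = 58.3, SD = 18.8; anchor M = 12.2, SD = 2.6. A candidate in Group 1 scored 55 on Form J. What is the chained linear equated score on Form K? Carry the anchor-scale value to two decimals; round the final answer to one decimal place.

37.2

Form J → anchor (Group 1): v = (3.3/14.3)(55 − 62.9) + 11.1 = 9.28
anchor → Form K (Group 2): y = (18.8/2.6)(9.28 − 12.2) + 58.3 = 37.2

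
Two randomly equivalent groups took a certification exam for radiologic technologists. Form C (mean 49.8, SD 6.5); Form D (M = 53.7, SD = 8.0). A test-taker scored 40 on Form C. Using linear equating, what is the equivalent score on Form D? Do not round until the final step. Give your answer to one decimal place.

Linear equating: y = (SD_Y/SD_X)(x − M_X) + M_Y
y = (8.0/6.5)(40 − 49.8) + 53.7
y = 1.230769 × -9.8 + 53.7 = -12.0615 + 53.7 = 41.6

41.6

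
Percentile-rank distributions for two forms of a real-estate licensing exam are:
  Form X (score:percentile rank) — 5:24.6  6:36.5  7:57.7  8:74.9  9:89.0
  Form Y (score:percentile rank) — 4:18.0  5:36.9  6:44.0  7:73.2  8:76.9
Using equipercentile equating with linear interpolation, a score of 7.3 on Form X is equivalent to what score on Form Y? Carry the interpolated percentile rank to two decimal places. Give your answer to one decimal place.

6.6

PR of 7.3 on Form X: 57.7 + (7.3 − 7)/(8 − 7) × (74.9 − 57.7) = 62.86
On Form Y, PR 62.86 falls between score 6 (PR 44.0) and 7 (PR 73.2).
Interpolate: 6 + (62.86 − 44.0)/(73.2 − 44.0) × (7 − 6) = 6.6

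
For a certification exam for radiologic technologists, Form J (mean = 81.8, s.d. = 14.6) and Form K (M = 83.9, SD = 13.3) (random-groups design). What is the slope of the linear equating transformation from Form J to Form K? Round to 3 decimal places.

0.911

A = SD_Y / SD_X = 13.3 / 14.6 = 0.911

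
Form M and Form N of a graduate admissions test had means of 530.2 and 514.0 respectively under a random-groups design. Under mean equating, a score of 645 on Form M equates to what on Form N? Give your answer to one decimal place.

628.8

Mean equating: y = x + (M_Y − M_X) = 645 + (514.0 − 530.2) = 628.8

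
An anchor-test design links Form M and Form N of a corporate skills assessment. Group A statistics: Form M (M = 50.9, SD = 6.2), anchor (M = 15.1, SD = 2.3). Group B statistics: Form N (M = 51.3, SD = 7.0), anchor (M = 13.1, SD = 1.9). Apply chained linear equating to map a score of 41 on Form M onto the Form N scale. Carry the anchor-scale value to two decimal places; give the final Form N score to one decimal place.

45.1

Form M → anchor (Group A): v = (2.3/6.2)(41 − 50.9) + 15.1 = 11.43
anchor → Form N (Group B): y = (7.0/1.9)(11.43 − 13.1) + 51.3 = 45.1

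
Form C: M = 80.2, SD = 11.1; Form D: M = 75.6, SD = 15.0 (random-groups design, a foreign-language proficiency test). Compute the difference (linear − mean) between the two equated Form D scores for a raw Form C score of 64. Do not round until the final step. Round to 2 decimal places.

-5.69

Mean-equated: 64 + (75.6 − 80.2) = 59.40
Linear-equated: (15.0/11.1)(64 − 80.2) + 75.6 = 53.708
Difference = 53.708 − 59.40 = -5.69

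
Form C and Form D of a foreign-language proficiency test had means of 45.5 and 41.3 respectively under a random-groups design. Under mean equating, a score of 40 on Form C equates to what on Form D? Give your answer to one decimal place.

Mean equating: y = x + (M_Y − M_X) = 40 + (41.3 − 45.5) = 35.8

35.8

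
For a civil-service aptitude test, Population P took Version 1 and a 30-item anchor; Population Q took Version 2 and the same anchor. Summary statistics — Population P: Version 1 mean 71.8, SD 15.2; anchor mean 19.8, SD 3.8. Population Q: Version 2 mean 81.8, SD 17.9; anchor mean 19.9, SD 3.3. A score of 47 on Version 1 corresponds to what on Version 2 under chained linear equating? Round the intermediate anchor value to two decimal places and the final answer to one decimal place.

Version 1 → anchor (Population P): v = (3.8/15.2)(47 − 71.8) + 19.8 = 13.60
anchor → Version 2 (Population Q): y = (17.9/3.3)(13.60 − 19.9) + 81.8 = 47.6

47.6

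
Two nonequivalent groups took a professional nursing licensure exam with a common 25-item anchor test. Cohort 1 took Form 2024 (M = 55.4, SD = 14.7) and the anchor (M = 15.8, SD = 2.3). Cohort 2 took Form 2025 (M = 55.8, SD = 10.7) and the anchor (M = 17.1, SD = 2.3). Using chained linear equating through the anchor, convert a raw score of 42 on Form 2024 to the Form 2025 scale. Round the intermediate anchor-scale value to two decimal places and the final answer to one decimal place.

40.0

Form 2024 → anchor (Cohort 1): v = (2.3/14.7)(42 − 55.4) + 15.8 = 13.70
anchor → Form 2025 (Cohort 2): y = (10.7/2.3)(13.70 − 17.1) + 55.8 = 40.0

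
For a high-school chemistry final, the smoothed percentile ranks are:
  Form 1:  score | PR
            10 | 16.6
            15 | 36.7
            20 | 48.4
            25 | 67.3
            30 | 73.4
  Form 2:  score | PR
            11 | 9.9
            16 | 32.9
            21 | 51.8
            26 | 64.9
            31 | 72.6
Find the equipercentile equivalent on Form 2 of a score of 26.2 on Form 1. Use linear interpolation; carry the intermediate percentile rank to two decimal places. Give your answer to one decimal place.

PR of 26.2 on Form 1: 67.3 + (26.2 − 25)/(30 − 25) × (73.4 − 67.3) = 68.76
On Form 2, PR 68.76 falls between score 26 (PR 64.9) and 31 (PR 72.6).
Interpolate: 26 + (68.76 − 64.9)/(72.6 − 64.9) × (31 − 26) = 28.5

28.5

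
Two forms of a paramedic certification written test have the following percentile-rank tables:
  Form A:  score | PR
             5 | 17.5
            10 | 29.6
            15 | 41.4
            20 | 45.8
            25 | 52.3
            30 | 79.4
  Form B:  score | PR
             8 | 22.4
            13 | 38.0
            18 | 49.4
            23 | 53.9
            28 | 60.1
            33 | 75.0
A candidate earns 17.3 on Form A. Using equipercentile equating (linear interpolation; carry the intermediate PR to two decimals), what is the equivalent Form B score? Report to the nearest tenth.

15.4

PR of 17.3 on Form A: 41.4 + (17.3 − 15)/(20 − 15) × (45.8 − 41.4) = 43.42
On Form B, PR 43.42 falls between score 13 (PR 38.0) and 18 (PR 49.4).
Interpolate: 13 + (43.42 − 38.0)/(49.4 − 38.0) × (18 − 13) = 15.4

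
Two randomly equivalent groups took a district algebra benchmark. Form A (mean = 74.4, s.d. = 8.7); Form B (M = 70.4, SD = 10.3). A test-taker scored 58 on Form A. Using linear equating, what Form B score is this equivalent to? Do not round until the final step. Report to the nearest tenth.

51.0

Linear equating: y = (SD_Y/SD_X)(x − M_X) + M_Y
y = (10.3/8.7)(58 − 74.4) + 70.4
y = 1.183908 × -16.4 + 70.4 = -19.4161 + 70.4 = 51.0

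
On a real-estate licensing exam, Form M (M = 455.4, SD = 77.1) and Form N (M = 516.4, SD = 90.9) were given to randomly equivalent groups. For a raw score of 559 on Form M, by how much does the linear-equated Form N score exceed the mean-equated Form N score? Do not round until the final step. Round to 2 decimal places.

18.54

Mean-equated: 559 + (516.4 − 455.4) = 620.00
Linear-equated: (90.9/77.1)(559 − 455.4) + 516.4 = 638.543
Difference = 638.543 − 620.00 = 18.54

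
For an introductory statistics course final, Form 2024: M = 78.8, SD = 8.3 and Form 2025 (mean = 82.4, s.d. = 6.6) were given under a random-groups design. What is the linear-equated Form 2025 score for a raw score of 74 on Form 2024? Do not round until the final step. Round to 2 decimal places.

Linear equating: y = (SD_Y/SD_X)(x − M_X) + M_Y
y = (6.6/8.3)(74 − 78.8) + 82.4
y = 0.795181 × -4.8 + 82.4 = -3.8169 + 82.4 = 78.58

78.58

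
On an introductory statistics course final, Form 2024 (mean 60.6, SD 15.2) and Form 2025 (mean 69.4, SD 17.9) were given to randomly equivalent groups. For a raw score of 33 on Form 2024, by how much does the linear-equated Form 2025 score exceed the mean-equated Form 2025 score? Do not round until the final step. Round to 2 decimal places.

Mean-equated: 33 + (69.4 − 60.6) = 41.80
Linear-equated: (17.9/15.2)(33 − 60.6) + 69.4 = 36.897
Difference = 36.897 − 41.80 = -4.90

-4.90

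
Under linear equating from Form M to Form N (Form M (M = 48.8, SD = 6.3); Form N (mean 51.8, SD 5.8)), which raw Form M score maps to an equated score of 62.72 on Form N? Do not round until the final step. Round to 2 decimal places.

60.66

Invert y = (SD_Y/SD_X)(x − M_X) + M_Y:
x = (SD_X/SD_Y)(y − M_Y) + M_X = (6.3/5.8)(62.72 − 51.8) + 48.8
x = 1.086207 × 10.920 + 48.8 = 60.66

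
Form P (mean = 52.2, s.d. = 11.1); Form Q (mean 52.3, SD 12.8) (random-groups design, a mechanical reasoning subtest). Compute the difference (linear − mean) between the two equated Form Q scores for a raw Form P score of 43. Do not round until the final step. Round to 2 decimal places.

Mean-equated: 43 + (52.3 − 52.2) = 43.10
Linear-equated: (12.8/11.1)(43 − 52.2) + 52.3 = 41.691
Difference = 41.691 − 43.10 = -1.41

-1.41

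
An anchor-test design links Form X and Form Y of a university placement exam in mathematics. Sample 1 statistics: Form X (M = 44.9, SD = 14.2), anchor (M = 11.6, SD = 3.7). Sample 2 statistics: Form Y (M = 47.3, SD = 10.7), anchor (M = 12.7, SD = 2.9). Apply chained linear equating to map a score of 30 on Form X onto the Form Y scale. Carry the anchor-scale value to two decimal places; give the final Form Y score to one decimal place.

28.9

Form X → anchor (Sample 1): v = (3.7/14.2)(30 − 44.9) + 11.6 = 7.72
anchor → Form Y (Sample 2): y = (10.7/2.9)(7.72 − 12.7) + 47.3 = 28.9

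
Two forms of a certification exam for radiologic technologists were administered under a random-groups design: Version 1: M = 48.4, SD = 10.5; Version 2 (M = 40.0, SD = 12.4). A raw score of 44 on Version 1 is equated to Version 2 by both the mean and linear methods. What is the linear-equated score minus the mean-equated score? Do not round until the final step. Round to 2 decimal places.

-0.80

Mean-equated: 44 + (40.0 − 48.4) = 35.60
Linear-equated: (12.4/10.5)(44 − 48.4) + 40.0 = 34.804
Difference = 34.804 − 35.60 = -0.80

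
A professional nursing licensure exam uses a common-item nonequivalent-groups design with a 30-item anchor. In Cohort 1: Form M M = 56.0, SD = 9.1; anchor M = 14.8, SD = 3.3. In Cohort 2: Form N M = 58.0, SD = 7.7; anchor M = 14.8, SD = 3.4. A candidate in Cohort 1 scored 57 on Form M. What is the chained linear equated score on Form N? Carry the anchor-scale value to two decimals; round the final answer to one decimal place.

Form M → anchor (Cohort 1): v = (3.3/9.1)(57 − 56.0) + 14.8 = 15.16
anchor → Form N (Cohort 2): y = (7.7/3.4)(15.16 − 14.8) + 58.0 = 58.8

58.8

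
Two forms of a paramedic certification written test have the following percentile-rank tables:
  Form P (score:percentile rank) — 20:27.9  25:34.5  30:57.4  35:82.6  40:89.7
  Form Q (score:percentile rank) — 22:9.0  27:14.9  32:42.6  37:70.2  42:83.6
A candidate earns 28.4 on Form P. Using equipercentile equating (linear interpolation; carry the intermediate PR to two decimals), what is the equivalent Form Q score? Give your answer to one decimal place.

PR of 28.4 on Form P: 34.5 + (28.4 − 25)/(30 − 25) × (57.4 − 34.5) = 50.07
On Form Q, PR 50.07 falls between score 32 (PR 42.6) and 37 (PR 70.2).
Interpolate: 32 + (50.07 − 42.6)/(70.2 − 42.6) × (37 − 32) = 33.4

33.4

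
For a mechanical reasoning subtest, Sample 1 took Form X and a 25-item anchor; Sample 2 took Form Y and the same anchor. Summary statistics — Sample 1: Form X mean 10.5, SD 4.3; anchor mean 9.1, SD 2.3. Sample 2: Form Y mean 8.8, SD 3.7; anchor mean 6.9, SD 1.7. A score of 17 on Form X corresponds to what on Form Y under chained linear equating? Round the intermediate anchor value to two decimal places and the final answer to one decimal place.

21.2

Form X → anchor (Sample 1): v = (2.3/4.3)(17 − 10.5) + 9.1 = 12.58
anchor → Form Y (Sample 2): y = (3.7/1.7)(12.58 − 6.9) + 8.8 = 21.2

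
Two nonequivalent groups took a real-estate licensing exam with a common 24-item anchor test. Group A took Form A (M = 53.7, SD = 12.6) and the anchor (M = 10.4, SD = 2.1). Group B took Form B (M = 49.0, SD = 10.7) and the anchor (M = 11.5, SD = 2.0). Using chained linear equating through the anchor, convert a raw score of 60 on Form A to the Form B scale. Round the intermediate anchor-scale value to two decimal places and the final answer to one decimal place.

48.7

Form A → anchor (Group A): v = (2.1/12.6)(60 − 53.7) + 10.4 = 11.45
anchor → Form B (Group B): y = (10.7/2.0)(11.45 − 11.5) + 49.0 = 48.7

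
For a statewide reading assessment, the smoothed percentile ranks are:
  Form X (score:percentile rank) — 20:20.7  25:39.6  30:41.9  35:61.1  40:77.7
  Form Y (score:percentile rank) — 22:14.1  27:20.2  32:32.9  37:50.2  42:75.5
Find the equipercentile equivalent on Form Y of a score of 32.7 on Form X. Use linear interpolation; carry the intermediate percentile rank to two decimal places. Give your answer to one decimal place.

PR of 32.7 on Form X: 41.9 + (32.7 − 30)/(35 − 30) × (61.1 − 41.9) = 52.27
On Form Y, PR 52.27 falls between score 37 (PR 50.2) and 42 (PR 75.5).
Interpolate: 37 + (52.27 − 50.2)/(75.5 − 50.2) × (42 − 37) = 37.4

37.4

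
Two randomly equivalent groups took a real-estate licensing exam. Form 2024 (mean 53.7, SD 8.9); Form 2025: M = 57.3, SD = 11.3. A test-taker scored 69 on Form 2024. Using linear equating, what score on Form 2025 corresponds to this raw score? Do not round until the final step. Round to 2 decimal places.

76.73

Linear equating: y = (SD_Y/SD_X)(x − M_X) + M_Y
y = (11.3/8.9)(69 − 53.7) + 57.3
y = 1.269663 × 15.3 + 57.3 = 19.4258 + 57.3 = 76.73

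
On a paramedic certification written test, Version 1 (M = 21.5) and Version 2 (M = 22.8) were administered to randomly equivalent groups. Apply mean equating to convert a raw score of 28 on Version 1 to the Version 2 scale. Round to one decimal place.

Mean equating: y = x + (M_Y − M_X) = 28 + (22.8 − 21.5) = 29.3

29.3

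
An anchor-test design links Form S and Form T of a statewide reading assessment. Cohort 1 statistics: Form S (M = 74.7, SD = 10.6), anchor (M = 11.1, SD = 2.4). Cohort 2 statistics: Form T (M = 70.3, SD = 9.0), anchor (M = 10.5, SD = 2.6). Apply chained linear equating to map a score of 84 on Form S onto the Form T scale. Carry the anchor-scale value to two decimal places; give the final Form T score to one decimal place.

Form S → anchor (Cohort 1): v = (2.4/10.6)(84 − 74.7) + 11.1 = 13.21
anchor → Form T (Cohort 2): y = (9.0/2.6)(13.21 − 10.5) + 70.3 = 79.7

79.7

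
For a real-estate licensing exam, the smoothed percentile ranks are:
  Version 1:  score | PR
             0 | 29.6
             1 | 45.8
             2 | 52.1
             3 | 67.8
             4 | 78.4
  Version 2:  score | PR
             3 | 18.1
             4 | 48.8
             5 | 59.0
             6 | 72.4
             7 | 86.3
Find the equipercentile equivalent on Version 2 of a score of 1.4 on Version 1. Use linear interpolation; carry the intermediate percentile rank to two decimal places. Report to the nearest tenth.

PR of 1.4 on Version 1: 45.8 + (1.4 − 1)/(2 − 1) × (52.1 − 45.8) = 48.32
On Version 2, PR 48.32 falls between score 3 (PR 18.1) and 4 (PR 48.8).
Interpolate: 3 + (48.32 − 18.1)/(48.8 − 18.1) × (4 − 3) = 4.0

4.0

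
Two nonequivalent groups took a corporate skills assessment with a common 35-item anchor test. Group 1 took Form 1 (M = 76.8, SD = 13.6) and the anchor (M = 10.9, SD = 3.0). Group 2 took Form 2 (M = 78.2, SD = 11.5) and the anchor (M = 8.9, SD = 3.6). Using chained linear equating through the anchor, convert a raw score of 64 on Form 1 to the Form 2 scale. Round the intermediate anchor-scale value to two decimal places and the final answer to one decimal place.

75.6

Form 1 → anchor (Group 1): v = (3.0/13.6)(64 − 76.8) + 10.9 = 8.08
anchor → Form 2 (Group 2): y = (11.5/3.6)(8.08 − 8.9) + 78.2 = 75.6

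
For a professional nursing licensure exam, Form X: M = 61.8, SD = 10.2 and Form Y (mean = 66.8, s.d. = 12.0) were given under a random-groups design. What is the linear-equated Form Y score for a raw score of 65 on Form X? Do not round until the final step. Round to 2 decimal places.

70.56

Linear equating: y = (SD_Y/SD_X)(x − M_X) + M_Y
y = (12.0/10.2)(65 − 61.8) + 66.8
y = 1.176471 × 3.2 + 66.8 = 3.7647 + 66.8 = 70.56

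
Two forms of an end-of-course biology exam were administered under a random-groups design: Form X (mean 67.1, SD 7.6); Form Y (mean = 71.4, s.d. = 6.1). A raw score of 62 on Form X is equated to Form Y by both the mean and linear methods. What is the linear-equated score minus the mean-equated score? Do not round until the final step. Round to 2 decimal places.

Mean-equated: 62 + (71.4 − 67.1) = 66.30
Linear-equated: (6.1/7.6)(62 − 67.1) + 71.4 = 67.307
Difference = 67.307 − 66.30 = 1.01

1.01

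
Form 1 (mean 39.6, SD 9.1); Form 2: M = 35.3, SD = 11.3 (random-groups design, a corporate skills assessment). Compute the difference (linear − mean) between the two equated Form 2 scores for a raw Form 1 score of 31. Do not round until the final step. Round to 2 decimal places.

Mean-equated: 31 + (35.3 − 39.6) = 26.70
Linear-equated: (11.3/9.1)(31 − 39.6) + 35.3 = 24.621
Difference = 24.621 − 26.70 = -2.08

-2.08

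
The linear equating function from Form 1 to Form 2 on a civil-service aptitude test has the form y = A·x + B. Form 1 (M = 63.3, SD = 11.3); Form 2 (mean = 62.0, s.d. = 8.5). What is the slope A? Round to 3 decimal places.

0.752

A = SD_Y / SD_X = 8.5 / 11.3 = 0.752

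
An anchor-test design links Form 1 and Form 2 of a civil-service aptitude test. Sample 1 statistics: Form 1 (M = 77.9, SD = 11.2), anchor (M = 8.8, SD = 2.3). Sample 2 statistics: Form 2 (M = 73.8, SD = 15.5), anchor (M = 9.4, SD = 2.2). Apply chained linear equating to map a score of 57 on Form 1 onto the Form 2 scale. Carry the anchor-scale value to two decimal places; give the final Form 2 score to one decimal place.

39.3

Form 1 → anchor (Sample 1): v = (2.3/11.2)(57 − 77.9) + 8.8 = 4.51
anchor → Form 2 (Sample 2): y = (15.5/2.2)(4.51 − 9.4) + 73.8 = 39.3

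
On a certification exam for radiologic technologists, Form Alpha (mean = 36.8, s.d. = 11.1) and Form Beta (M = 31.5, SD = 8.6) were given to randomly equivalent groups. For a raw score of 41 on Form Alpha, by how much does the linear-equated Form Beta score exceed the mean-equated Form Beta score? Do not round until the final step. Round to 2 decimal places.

-0.95

Mean-equated: 41 + (31.5 − 36.8) = 35.70
Linear-equated: (8.6/11.1)(41 − 36.8) + 31.5 = 34.754
Difference = 34.754 − 35.70 = -0.95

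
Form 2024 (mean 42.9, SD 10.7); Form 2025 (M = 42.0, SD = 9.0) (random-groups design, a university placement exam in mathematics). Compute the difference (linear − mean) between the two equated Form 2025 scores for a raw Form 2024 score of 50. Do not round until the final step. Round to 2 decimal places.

-1.13

Mean-equated: 50 + (42.0 − 42.9) = 49.10
Linear-equated: (9.0/10.7)(50 − 42.9) + 42.0 = 47.972
Difference = 47.972 − 49.10 = -1.13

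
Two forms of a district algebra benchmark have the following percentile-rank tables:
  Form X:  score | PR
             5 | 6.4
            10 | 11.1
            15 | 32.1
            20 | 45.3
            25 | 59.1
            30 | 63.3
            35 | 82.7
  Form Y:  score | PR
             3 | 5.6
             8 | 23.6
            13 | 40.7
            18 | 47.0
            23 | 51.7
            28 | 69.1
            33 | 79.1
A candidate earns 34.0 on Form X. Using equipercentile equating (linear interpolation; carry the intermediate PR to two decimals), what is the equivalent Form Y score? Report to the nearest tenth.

PR of 34.0 on Form X: 63.3 + (34.0 − 30)/(35 − 30) × (82.7 − 63.3) = 78.82
On Form Y, PR 78.82 falls between score 28 (PR 69.1) and 33 (PR 79.1).
Interpolate: 28 + (78.82 − 69.1)/(79.1 − 69.1) × (33 − 28) = 32.9

32.9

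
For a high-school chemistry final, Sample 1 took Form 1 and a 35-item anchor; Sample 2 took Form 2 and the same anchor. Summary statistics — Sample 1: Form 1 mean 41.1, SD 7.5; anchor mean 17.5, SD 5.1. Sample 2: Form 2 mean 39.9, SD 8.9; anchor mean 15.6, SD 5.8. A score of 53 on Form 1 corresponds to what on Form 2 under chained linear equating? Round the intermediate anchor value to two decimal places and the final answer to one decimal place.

55.2

Form 1 → anchor (Sample 1): v = (5.1/7.5)(53 − 41.1) + 17.5 = 25.59
anchor → Form 2 (Sample 2): y = (8.9/5.8)(25.59 − 15.6) + 39.9 = 55.2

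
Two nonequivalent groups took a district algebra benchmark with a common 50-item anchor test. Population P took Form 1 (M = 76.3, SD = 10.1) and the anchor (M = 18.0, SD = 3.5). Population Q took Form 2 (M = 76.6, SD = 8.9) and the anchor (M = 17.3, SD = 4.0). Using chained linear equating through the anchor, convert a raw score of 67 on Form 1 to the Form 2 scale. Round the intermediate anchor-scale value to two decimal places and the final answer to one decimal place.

71.0

Form 1 → anchor (Population P): v = (3.5/10.1)(67 − 76.3) + 18.0 = 14.78
anchor → Form 2 (Population Q): y = (8.9/4.0)(14.78 − 17.3) + 76.6 = 71.0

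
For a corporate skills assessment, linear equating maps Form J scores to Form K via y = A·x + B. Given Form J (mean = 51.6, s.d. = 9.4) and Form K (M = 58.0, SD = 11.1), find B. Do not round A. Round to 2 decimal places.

-2.93

A = SD_Y / SD_X = 11.1 / 9.4 = 1.180851
B = M_Y − A·M_X = 58.0 − 1.180851 × 51.6 = -2.93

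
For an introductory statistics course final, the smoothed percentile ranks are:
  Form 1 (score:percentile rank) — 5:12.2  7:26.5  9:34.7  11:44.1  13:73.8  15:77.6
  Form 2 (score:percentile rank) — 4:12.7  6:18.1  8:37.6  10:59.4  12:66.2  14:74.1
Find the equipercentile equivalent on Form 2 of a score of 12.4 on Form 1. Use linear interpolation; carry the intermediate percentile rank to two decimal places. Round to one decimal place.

11.6

PR of 12.4 on Form 1: 44.1 + (12.4 − 11)/(13 − 11) × (73.8 − 44.1) = 64.89
On Form 2, PR 64.89 falls between score 10 (PR 59.4) and 12 (PR 66.2).
Interpolate: 10 + (64.89 − 59.4)/(66.2 − 59.4) × (12 − 10) = 11.6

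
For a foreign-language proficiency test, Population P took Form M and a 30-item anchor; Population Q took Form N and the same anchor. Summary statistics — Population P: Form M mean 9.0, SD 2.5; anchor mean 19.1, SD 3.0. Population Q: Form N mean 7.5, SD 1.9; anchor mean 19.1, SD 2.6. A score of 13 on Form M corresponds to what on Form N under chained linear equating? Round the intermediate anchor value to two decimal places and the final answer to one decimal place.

11.0

Form M → anchor (Population P): v = (3.0/2.5)(13 − 9.0) + 19.1 = 23.90
anchor → Form N (Population Q): y = (1.9/2.6)(23.90 − 19.1) + 7.5 = 11.0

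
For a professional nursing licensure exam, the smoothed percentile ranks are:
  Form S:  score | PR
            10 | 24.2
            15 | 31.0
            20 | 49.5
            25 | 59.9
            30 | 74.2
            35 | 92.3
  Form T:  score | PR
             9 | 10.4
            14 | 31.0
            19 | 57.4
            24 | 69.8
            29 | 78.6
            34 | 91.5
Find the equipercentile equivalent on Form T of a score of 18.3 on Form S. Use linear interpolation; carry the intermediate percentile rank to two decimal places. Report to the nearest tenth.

16.3

PR of 18.3 on Form S: 31.0 + (18.3 − 15)/(20 − 15) × (49.5 − 31.0) = 43.21
On Form T, PR 43.21 falls between score 14 (PR 31.0) and 19 (PR 57.4).
Interpolate: 14 + (43.21 − 31.0)/(57.4 − 31.0) × (19 − 14) = 16.3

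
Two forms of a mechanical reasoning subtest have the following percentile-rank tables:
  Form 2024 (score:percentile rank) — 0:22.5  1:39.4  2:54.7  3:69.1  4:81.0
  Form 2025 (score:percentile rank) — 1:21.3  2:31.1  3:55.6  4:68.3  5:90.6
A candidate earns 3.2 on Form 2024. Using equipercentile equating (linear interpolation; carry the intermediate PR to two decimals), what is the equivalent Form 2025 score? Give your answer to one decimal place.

4.1

PR of 3.2 on Form 2024: 69.1 + (3.2 − 3)/(4 − 3) × (81.0 − 69.1) = 71.48
On Form 2025, PR 71.48 falls between score 4 (PR 68.3) and 5 (PR 90.6).
Interpolate: 4 + (71.48 − 68.3)/(90.6 − 68.3) × (5 − 4) = 4.1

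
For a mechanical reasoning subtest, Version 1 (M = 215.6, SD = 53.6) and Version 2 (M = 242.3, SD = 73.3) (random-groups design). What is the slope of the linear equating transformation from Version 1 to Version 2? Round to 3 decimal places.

A = SD_Y / SD_X = 73.3 / 53.6 = 1.368

1.368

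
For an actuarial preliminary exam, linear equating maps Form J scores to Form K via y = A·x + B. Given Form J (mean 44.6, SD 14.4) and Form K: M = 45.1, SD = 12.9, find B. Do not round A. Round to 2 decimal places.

5.15

A = SD_Y / SD_X = 12.9 / 14.4 = 0.895833
B = M_Y − A·M_X = 45.1 − 0.895833 × 44.6 = 5.15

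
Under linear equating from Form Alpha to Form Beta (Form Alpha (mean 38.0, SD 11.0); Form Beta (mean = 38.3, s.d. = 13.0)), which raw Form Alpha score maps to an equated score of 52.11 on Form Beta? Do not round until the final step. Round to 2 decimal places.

49.69

Invert y = (SD_Y/SD_X)(x − M_X) + M_Y:
x = (SD_X/SD_Y)(y − M_Y) + M_X = (11.0/13.0)(52.11 − 38.3) + 38.0
x = 0.846154 × 13.810 + 38.0 = 49.69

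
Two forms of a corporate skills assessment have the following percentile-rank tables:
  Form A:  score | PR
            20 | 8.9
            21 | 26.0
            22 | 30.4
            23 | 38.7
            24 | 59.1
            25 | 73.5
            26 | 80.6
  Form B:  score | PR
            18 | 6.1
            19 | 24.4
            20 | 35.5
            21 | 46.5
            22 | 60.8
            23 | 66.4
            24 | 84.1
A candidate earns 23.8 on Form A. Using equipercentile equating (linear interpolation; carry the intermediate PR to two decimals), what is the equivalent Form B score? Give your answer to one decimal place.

PR of 23.8 on Form A: 38.7 + (23.8 − 23)/(24 − 23) × (59.1 − 38.7) = 55.02
On Form B, PR 55.02 falls between score 21 (PR 46.5) and 22 (PR 60.8).
Interpolate: 21 + (55.02 − 46.5)/(60.8 − 46.5) × (22 − 21) = 21.6

21.6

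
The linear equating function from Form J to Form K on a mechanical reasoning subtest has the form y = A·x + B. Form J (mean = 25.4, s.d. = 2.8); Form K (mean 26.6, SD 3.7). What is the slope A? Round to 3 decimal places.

1.321

A = SD_Y / SD_X = 3.7 / 2.8 = 1.321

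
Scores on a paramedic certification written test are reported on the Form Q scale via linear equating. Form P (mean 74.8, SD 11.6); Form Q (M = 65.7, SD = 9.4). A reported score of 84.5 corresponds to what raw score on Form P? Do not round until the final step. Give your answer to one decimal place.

Invert y = (SD_Y/SD_X)(x − M_X) + M_Y:
x = (SD_X/SD_Y)(y − M_Y) + M_X = (11.6/9.4)(84.5 − 65.7) + 74.8
x = 1.234043 × 18.800 + 74.8 = 98.0

98.0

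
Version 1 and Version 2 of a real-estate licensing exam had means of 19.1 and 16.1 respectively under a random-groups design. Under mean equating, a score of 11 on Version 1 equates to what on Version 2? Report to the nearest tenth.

8.0

Mean equating: y = x + (M_Y − M_X) = 11 + (16.1 − 19.1) = 8.0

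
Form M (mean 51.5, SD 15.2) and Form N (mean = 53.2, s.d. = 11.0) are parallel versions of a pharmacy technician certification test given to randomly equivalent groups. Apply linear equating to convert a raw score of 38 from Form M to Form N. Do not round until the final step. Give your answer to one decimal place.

43.4

Linear equating: y = (SD_Y/SD_X)(x − M_X) + M_Y
y = (11.0/15.2)(38 − 51.5) + 53.2
y = 0.723684 × -13.5 + 53.2 = -9.7697 + 53.2 = 43.4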